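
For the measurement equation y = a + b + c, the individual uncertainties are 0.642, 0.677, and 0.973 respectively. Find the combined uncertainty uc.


For a sum of independent quantities, uc = sqrt(u1^2 + u2^2 + u3^2).
uc = sqrt(0.642^2 + 0.677^2 + 0.973^2)
uc = sqrt(0.412164 + 0.458329 + 0.946729)
uc = 1.348

1.348


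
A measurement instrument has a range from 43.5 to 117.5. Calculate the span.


Span = upper range - lower range.
Span = 117.5 - (43.5)
Span = 74.0

74.0


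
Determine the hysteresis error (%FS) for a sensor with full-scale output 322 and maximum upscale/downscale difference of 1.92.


Hysteresis = (max difference / full scale) * 100%.
H = (1.92 / 322) * 100
H = 0.596 %FS

0.596 %FS


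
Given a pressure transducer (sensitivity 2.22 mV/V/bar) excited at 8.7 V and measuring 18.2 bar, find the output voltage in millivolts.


Output = sensitivity * Vex * P.
Vout = 2.22 * 8.7 * 18.2
Vout = 19.314 * 18.2
Vout = 351.51 mV

351.51 mV


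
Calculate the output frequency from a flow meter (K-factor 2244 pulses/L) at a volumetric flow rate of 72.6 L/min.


Frequency = K * Q / 60 (converting L/min to L/s).
f = 2244 * 72.6 / 60
f = 162914.4 / 60
f = 2715.24 Hz

2715.24 Hz


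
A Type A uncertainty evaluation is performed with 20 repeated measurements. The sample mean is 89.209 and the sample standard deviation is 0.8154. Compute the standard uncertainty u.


The standard uncertainty for Type A evaluation is u = s / sqrt(n).
u = 0.8154 / sqrt(20)
u = 0.8154 / 4.4721
u = 0.1823

0.1823


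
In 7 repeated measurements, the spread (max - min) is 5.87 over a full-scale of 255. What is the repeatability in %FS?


Repeatability = (spread / full scale) * 100%.
R = (5.87 / 255) * 100
R = 2.302 %FS

2.302 %FS


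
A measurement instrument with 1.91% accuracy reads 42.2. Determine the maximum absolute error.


Absolute error = (accuracy% / 100) * reading.
Error = (1.91 / 100) * 42.2
Error = 0.0191 * 42.2
Error = 0.806

0.806


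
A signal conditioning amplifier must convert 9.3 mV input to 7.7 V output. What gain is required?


Gain = Vout / Vin (converting to same units).
G = 7.7 V / 9.3 mV
G = 7700.0 mV / 9.3 mV
G = 827.96

827.96


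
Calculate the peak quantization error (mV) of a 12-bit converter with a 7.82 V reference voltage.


The maximum quantization error is +/- LSB/2.
LSB = Vref / 2^n = 7.82 / 4096 = 0.00190918 V
Max error = LSB / 2 = 0.00190918 / 2 = 0.00095459 V
Max error = 0.9546 mV

0.9546 mV


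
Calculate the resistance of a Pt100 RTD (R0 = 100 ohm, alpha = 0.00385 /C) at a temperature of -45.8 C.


The RTD equation: Rt = R0 * (1 + alpha * T).
Rt = 100 * (1 + 0.00385 * -45.8)
Rt = 100 * (1 + -0.17633)
Rt = 100 * 0.82367
Rt = 82.367 ohm

82.367 ohm


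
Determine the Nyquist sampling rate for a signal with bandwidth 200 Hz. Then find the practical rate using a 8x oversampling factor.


By Nyquist theorem, fs_min = 2 * fmax.
fs_min = 2 * 200 = 400 Hz
Practical rate = 8 * fs_min = 8 * 400 = 3200 Hz

fs_min = 400 Hz, fs_practical = 3200 Hz


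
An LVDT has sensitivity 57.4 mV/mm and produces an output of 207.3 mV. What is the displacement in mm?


Displacement = Vout / sensitivity.
d = 207.3 / 57.4
d = 3.611 mm

3.611 mm


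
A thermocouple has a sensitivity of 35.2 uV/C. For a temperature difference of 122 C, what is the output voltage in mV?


The thermocouple output V = sensitivity * dT.
V = 35.2 uV/C * 122 C
V = 4294.4 uV
V = 4.294 mV

4.294 mV


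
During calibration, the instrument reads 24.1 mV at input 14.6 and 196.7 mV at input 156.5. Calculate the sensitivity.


Sensitivity = (y2 - y1) / (x2 - x1).
S = (196.7 - 24.1) / (156.5 - 14.6)
S = 172.6 / 141.9
S = 1.2163 mV/unit

1.2163 mV/unit


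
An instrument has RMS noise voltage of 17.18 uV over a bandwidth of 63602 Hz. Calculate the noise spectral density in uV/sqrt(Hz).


Noise spectral density = Vrms / sqrt(BW).
NSD = 17.18 / sqrt(63602)
NSD = 17.18 / 252.1944
NSD = 0.0681 uV/sqrt(Hz)

0.0681 uV/sqrt(Hz)


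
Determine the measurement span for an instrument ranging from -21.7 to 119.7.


Span = upper range - lower range.
Span = 119.7 - (-21.7)
Span = 141.4

141.4


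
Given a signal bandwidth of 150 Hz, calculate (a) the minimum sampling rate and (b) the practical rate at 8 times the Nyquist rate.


By Nyquist theorem, fs_min = 2 * fmax.
fs_min = 2 * 150 = 300 Hz
Practical rate = 8 * fs_min = 8 * 300 = 2400 Hz

fs_min = 300 Hz, fs_practical = 2400 Hz


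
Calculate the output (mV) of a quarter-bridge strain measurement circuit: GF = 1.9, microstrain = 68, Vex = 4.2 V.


Quarter bridge output: Vout = (GF * epsilon * Vex) / 4.
Vout = (1.9 * 68e-6 * 4.2) / 4
Vout = 0.00054264 / 4 V
Vout = 0.00013566 V = 0.1357 mV

0.1357 mV


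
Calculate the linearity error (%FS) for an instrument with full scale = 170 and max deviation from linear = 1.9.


Linearity error = (max deviation / full scale) * 100%.
Linearity = (1.9 / 170) * 100
Linearity = 1.118 %FS

1.118 %FS


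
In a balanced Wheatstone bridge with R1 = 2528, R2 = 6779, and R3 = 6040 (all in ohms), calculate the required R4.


At balance: R1*R4 = R2*R3, so R4 = R2*R3/R1.
R4 = 6779 * 6040 / 2528
R4 = 40945160 / 2528
R4 = 16196.66 ohm

16196.66 ohm


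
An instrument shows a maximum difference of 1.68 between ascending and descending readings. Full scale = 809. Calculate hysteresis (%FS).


Hysteresis = (max difference / full scale) * 100%.
H = (1.68 / 809) * 100
H = 0.208 %FS

0.208 %FS


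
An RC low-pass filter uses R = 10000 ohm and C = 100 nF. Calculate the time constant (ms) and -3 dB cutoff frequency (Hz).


Time constant: tau = R * C.
tau = 10000 * 1.00e-07 = 0.001 s
tau = 1.0 ms
Cutoff frequency: fc = 1 / (2*pi*R*C).
fc = 1 / (2*pi*0.001) = 159.15 Hz

tau = 1.0 ms, fc = 159.15 Hz


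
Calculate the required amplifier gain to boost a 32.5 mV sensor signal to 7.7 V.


Gain = Vout / Vin (converting to same units).
G = 7.7 V / 32.5 mV
G = 7700.0 mV / 32.5 mV
G = 236.92

236.92


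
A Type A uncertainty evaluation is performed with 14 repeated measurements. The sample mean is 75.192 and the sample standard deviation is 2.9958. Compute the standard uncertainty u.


The standard uncertainty for Type A evaluation is u = s / sqrt(n).
u = 2.9958 / sqrt(14)
u = 2.9958 / 3.7417
u = 0.8007

0.8007


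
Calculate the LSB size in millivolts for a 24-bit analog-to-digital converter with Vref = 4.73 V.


The resolution (LSB) of an ADC is Vref / 2^n.
LSB = 4.73 / 2^24
LSB = 4.73 / 16777216
LSB = 2.8e-07 V = 0.00028193 mV

0.00028193 mV


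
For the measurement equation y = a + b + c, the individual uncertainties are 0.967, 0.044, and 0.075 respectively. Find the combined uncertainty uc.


For a sum of independent quantities, uc = sqrt(u1^2 + u2^2 + u3^2).
uc = sqrt(0.967^2 + 0.044^2 + 0.075^2)
uc = sqrt(0.935089 + 0.001936 + 0.005625)
uc = 0.9709

0.9709


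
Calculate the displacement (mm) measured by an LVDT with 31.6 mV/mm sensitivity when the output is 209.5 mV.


Displacement = Vout / sensitivity.
d = 209.5 / 31.6
d = 6.63 mm

6.63 mm


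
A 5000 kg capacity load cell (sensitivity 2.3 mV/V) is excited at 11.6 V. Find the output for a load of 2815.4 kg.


Vout = rated_output * Vex * (load / capacity).
Vout = 2.3 * 11.6 * (2815.4 / 5000)
Vout = 2.3 * 11.6 * 0.56308
Vout = 15.023 mV

15.023 mV


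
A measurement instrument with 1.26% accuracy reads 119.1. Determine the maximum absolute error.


Absolute error = (accuracy% / 100) * reading.
Error = (1.26 / 100) * 119.1
Error = 0.0126 * 119.1
Error = 1.5007

1.5007


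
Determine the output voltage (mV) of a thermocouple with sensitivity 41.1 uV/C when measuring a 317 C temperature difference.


The thermocouple output V = sensitivity * dT.
V = 41.1 uV/C * 317 C
V = 13028.7 uV
V = 13.029 mV

13.029 mV


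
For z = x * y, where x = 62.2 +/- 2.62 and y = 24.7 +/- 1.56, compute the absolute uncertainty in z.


For a product z = x*y, the relative uncertainty is:
uz/z = sqrt((ux/x)^2 + (uy/y)^2)
Relative uncertainties: ux/x = 2.62/62.2 = 0.042122
uy/y = 1.56/24.7 = 0.063158
z = 62.2 * 24.7 = 1536.3
uz = 1536.3 * sqrt(0.042122^2 + 0.063158^2) = 116.632

116.632


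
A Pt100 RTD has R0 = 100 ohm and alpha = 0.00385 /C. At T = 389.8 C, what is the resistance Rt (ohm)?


The RTD equation: Rt = R0 * (1 + alpha * T).
Rt = 100 * (1 + 0.00385 * 389.8)
Rt = 100 * (1 + 1.50073)
Rt = 100 * 2.50073
Rt = 250.073 ohm

250.073 ohm


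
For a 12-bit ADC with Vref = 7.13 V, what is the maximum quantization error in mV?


The maximum quantization error is +/- LSB/2.
LSB = Vref / 2^n = 7.13 / 4096 = 0.00174072 V
Max error = LSB / 2 = 0.00174072 / 2 = 0.00087036 V
Max error = 0.8704 mV

0.8704 mV


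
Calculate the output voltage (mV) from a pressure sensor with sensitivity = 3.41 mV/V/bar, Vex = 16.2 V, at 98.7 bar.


Output = sensitivity * Vex * P.
Vout = 3.41 * 16.2 * 98.7
Vout = 55.242 * 98.7
Vout = 5452.39 mV

5452.39 mV


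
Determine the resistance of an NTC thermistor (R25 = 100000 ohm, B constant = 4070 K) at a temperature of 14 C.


NTC thermistor equation: Rt = R25 * exp(B * (1/T - 1/T25)).
T in Kelvin: 287.15 K, T25 = 298.15 K
1/T - 1/T25 = 1/287.15 - 1/298.15 = 0.00012848
B * (1/T - 1/T25) = 4070 * 0.00012848 = 0.5229
Rt = 100000 * exp(0.5229) = 168696.3 ohm

168696.3 ohm


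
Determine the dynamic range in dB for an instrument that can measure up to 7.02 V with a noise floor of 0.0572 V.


Dynamic range = 20 * log10(Vmax / Vnoise).
DR = 20 * log10(7.02 / 0.0572)
DR = 20 * log10(122.73)
DR = 41.78 dB

41.78 dB


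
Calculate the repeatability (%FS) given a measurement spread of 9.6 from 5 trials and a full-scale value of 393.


Repeatability = (spread / full scale) * 100%.
R = (9.6 / 393) * 100
R = 2.443 %FS

2.443 %FS


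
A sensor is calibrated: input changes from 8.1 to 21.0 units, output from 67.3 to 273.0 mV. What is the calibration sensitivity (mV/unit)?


Sensitivity = (y2 - y1) / (x2 - x1).
S = (273.0 - 67.3) / (21.0 - 8.1)
S = 205.7 / 12.9
S = 15.9457 mV/unit

15.9457 mV/unit


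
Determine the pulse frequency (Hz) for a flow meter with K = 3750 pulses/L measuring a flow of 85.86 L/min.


Frequency = K * Q / 60 (converting L/min to L/s).
f = 3750 * 85.86 / 60
f = 321975.0 / 60
f = 5366.25 Hz

5366.25 Hz


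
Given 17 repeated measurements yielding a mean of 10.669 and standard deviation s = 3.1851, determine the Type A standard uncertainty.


The standard uncertainty for Type A evaluation is u = s / sqrt(n).
u = 3.1851 / sqrt(17)
u = 3.1851 / 4.1231
u = 0.7725

0.7725


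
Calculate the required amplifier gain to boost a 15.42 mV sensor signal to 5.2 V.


Gain = Vout / Vin (converting to same units).
G = 5.2 V / 15.42 mV
G = 5200.0 mV / 15.42 mV
G = 337.22

337.22


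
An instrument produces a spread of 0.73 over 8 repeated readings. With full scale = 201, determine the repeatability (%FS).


Repeatability = (spread / full scale) * 100%.
R = (0.73 / 201) * 100
R = 0.363 %FS

0.363 %FS


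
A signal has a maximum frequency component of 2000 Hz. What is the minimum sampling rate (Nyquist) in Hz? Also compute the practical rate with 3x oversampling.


By Nyquist theorem, fs_min = 2 * fmax.
fs_min = 2 * 2000 = 4000 Hz
Practical rate = 3 * fs_min = 3 * 4000 = 12000 Hz

fs_min = 4000 Hz, fs_practical = 12000 Hz


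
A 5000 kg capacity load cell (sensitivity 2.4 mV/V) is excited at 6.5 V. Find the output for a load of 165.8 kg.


Vout = rated_output * Vex * (load / capacity).
Vout = 2.4 * 6.5 * (165.8 / 5000)
Vout = 2.4 * 6.5 * 0.03316
Vout = 0.517 mV

0.517 mV


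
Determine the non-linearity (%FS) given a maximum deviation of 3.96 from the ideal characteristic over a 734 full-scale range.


Linearity error = (max deviation / full scale) * 100%.
Linearity = (3.96 / 734) * 100
Linearity = 0.54 %FS

0.54 %FS


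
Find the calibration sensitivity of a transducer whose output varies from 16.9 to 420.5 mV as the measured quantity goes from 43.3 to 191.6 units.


Sensitivity = (y2 - y1) / (x2 - x1).
S = (420.5 - 16.9) / (191.6 - 43.3)
S = 403.6 / 148.3
S = 2.7215 mV/unit

2.7215 mV/unit


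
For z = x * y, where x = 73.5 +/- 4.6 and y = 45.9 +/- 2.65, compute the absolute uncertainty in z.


For a product z = x*y, the relative uncertainty is:
uz/z = sqrt((ux/x)^2 + (uy/y)^2)
Relative uncertainties: ux/x = 4.6/73.5 = 0.062585
uy/y = 2.65/45.9 = 0.057734
z = 73.5 * 45.9 = 3373.7
uz = 3373.7 * sqrt(0.062585^2 + 0.057734^2) = 287.258

287.258


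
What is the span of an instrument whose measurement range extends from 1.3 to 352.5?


Span = upper range - lower range.
Span = 352.5 - (1.3)
Span = 351.2

351.2


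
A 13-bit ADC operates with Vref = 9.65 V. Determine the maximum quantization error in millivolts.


The maximum quantization error is +/- LSB/2.
LSB = Vref / 2^n = 9.65 / 8192 = 0.00117798 V
Max error = LSB / 2 = 0.00117798 / 2 = 0.00058899 V
Max error = 0.589 mV

0.589 mV


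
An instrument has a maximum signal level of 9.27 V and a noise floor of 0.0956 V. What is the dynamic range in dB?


Dynamic range = 20 * log10(Vmax / Vnoise).
DR = 20 * log10(9.27 / 0.0956)
DR = 20 * log10(96.97)
DR = 39.73 dB

39.73 dB


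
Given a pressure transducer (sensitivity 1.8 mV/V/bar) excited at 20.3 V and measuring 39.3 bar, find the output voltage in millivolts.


Output = sensitivity * Vex * P.
Vout = 1.8 * 20.3 * 39.3
Vout = 36.54 * 39.3
Vout = 1436.02 mV

1436.02 mV


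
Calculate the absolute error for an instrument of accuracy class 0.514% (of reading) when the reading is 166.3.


Absolute error = (accuracy% / 100) * reading.
Error = (0.514 / 100) * 166.3
Error = 0.00514 * 166.3
Error = 0.8548

0.8548


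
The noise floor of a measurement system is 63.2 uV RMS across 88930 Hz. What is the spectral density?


Noise spectral density = Vrms / sqrt(BW).
NSD = 63.2 / sqrt(88930)
NSD = 63.2 / 298.2113
NSD = 0.2119 uV/sqrt(Hz)

0.2119 uV/sqrt(Hz)


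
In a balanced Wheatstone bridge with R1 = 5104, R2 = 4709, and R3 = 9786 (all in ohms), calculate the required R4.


At balance: R1*R4 = R2*R3, so R4 = R2*R3/R1.
R4 = 4709 * 9786 / 5104
R4 = 46082274 / 5104
R4 = 9028.66 ohm

9028.66 ohm


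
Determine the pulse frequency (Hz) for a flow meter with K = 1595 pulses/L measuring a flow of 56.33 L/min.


Frequency = K * Q / 60 (converting L/min to L/s).
f = 1595 * 56.33 / 60
f = 89846.35 / 60
f = 1497.44 Hz

1497.44 Hz


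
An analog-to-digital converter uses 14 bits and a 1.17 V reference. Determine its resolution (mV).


The resolution (LSB) of an ADC is Vref / 2^n.
LSB = 1.17 / 2^14
LSB = 1.17 / 16384
LSB = 7.141e-05 V = 0.07141113 mV

0.07141113 mV


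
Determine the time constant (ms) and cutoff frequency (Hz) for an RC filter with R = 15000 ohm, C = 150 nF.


Time constant: tau = R * C.
tau = 15000 * 1.50e-07 = 0.00225 s
tau = 2.25 ms
Cutoff frequency: fc = 1 / (2*pi*R*C).
fc = 1 / (2*pi*0.00225) = 70.74 Hz

tau = 2.25 ms, fc = 70.74 Hz


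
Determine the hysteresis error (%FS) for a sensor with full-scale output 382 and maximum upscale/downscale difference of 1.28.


Hysteresis = (max difference / full scale) * 100%.
H = (1.28 / 382) * 100
H = 0.335 %FS

0.335 %FS


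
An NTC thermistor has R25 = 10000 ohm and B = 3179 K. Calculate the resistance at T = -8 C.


NTC thermistor equation: Rt = R25 * exp(B * (1/T - 1/T25)).
T in Kelvin: 265.15 K, T25 = 298.15 K
1/T - 1/T25 = 1/265.15 - 1/298.15 = 0.00041743
B * (1/T - 1/T25) = 3179 * 0.00041743 = 1.327
Rt = 10000 * exp(1.327) = 37698.0 ohm

37698.0 ohm


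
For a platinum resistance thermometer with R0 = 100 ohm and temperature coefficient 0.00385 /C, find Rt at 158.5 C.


The RTD equation: Rt = R0 * (1 + alpha * T).
Rt = 100 * (1 + 0.00385 * 158.5)
Rt = 100 * (1 + 0.610225)
Rt = 100 * 1.610225
Rt = 161.023 ohm

161.023 ohm


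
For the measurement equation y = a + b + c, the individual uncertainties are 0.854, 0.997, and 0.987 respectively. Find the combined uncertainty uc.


For a sum of independent quantities, uc = sqrt(u1^2 + u2^2 + u3^2).
uc = sqrt(0.854^2 + 0.997^2 + 0.987^2)
uc = sqrt(0.729316 + 0.994009 + 0.974169)
uc = 1.6424

1.6424


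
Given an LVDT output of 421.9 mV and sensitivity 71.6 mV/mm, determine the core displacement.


Displacement = Vout / sensitivity.
d = 421.9 / 71.6
d = 5.892 mm

5.892 mm


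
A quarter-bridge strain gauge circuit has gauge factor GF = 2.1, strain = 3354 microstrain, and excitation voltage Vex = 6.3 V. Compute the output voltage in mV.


Quarter bridge output: Vout = (GF * epsilon * Vex) / 4.
Vout = (2.1 * 3354e-6 * 6.3) / 4
Vout = 0.04437342 / 4 V
Vout = 0.01109335 V = 11.0934 mV

11.0934 mV


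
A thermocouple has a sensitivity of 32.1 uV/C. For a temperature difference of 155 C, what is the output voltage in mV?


The thermocouple output V = sensitivity * dT.
V = 32.1 uV/C * 155 C
V = 4975.5 uV
V = 4.976 mV

4.976 mV


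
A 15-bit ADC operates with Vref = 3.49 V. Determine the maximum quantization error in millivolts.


The maximum quantization error is +/- LSB/2.
LSB = Vref / 2^n = 3.49 / 32768 = 0.00010651 V
Max error = LSB / 2 = 0.00010651 / 2 = 5.325e-05 V
Max error = 0.0533 mV

0.0533 mV


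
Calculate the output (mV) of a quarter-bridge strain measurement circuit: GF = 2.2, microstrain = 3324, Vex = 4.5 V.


Quarter bridge output: Vout = (GF * epsilon * Vex) / 4.
Vout = (2.2 * 3324e-6 * 4.5) / 4
Vout = 0.0329076 / 4 V
Vout = 0.0082269 V = 8.2269 mV

8.2269 mV


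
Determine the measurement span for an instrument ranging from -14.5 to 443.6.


Span = upper range - lower range.
Span = 443.6 - (-14.5)
Span = 458.1

458.1


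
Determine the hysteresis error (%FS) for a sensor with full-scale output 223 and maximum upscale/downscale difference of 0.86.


Hysteresis = (max difference / full scale) * 100%.
H = (0.86 / 223) * 100
H = 0.386 %FS

0.386 %FS


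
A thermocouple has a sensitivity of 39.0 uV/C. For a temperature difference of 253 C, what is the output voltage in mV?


The thermocouple output V = sensitivity * dT.
V = 39.0 uV/C * 253 C
V = 9867.0 uV
V = 9.867 mV

9.867 mV


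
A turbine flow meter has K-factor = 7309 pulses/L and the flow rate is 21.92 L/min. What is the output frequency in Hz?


Frequency = K * Q / 60 (converting L/min to L/s).
f = 7309 * 21.92 / 60
f = 160213.28 / 60
f = 2670.22 Hz

2670.22 Hz


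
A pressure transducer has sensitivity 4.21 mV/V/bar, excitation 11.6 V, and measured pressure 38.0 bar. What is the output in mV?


Output = sensitivity * Vex * P.
Vout = 4.21 * 11.6 * 38.0
Vout = 48.836 * 38.0
Vout = 1855.77 mV

1855.77 mV


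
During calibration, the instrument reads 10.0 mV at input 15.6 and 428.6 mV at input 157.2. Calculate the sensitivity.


Sensitivity = (y2 - y1) / (x2 - x1).
S = (428.6 - 10.0) / (157.2 - 15.6)
S = 418.6 / 141.6
S = 2.9562 mV/unit

2.9562 mV/unit


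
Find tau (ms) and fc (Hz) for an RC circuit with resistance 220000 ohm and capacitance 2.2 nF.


Time constant: tau = R * C.
tau = 220000 * 2.20e-09 = 0.000484 s
tau = 0.484 ms
Cutoff frequency: fc = 1 / (2*pi*R*C).
fc = 1 / (2*pi*0.000484) = 328.83 Hz

tau = 0.484 ms, fc = 328.83 Hz


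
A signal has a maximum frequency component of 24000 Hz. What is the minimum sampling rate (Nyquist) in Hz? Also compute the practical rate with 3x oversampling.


By Nyquist theorem, fs_min = 2 * fmax.
fs_min = 2 * 24000 = 48000 Hz
Practical rate = 3 * fs_min = 3 * 48000 = 144000 Hz

fs_min = 48000 Hz, fs_practical = 144000 Hz


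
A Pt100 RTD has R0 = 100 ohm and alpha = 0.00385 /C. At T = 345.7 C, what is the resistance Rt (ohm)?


The RTD equation: Rt = R0 * (1 + alpha * T).
Rt = 100 * (1 + 0.00385 * 345.7)
Rt = 100 * (1 + 1.330945)
Rt = 100 * 2.330945
Rt = 233.094 ohm

233.094 ohm


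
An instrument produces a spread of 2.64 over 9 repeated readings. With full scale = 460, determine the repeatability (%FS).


Repeatability = (spread / full scale) * 100%.
R = (2.64 / 460) * 100
R = 0.574 %FS

0.574 %FS


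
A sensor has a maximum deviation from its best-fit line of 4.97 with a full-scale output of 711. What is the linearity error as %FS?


Linearity error = (max deviation / full scale) * 100%.
Linearity = (4.97 / 711) * 100
Linearity = 0.699 %FS

0.699 %FS


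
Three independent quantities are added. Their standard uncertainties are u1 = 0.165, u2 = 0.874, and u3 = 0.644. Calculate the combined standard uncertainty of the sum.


For a sum of independent quantities, uc = sqrt(u1^2 + u2^2 + u3^2).
uc = sqrt(0.165^2 + 0.874^2 + 0.644^2)
uc = sqrt(0.027225 + 0.763876 + 0.414736)
uc = 1.0981

1.0981


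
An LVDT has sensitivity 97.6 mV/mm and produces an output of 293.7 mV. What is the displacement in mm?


Displacement = Vout / sensitivity.
d = 293.7 / 97.6
d = 3.009 mm

3.009 mm


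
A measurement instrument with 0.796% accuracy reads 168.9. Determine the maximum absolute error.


Absolute error = (accuracy% / 100) * reading.
Error = (0.796 / 100) * 168.9
Error = 0.00796 * 168.9
Error = 1.3444

1.3444


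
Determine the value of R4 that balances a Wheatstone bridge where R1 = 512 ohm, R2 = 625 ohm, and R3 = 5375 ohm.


At balance: R1*R4 = R2*R3, so R4 = R2*R3/R1.
R4 = 625 * 5375 / 512
R4 = 3359375 / 512
R4 = 6561.28 ohm

6561.28 ohm


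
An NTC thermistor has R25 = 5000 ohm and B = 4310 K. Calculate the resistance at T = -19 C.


NTC thermistor equation: Rt = R25 * exp(B * (1/T - 1/T25)).
T in Kelvin: 254.15 K, T25 = 298.15 K
1/T - 1/T25 = 1/254.15 - 1/298.15 = 0.00058067
B * (1/T - 1/T25) = 4310 * 0.00058067 = 2.5027
Rt = 5000 * exp(2.5027) = 61075.8 ohm

61075.8 ohm


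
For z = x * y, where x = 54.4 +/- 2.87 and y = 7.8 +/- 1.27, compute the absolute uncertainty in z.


For a product z = x*y, the relative uncertainty is:
uz/z = sqrt((ux/x)^2 + (uy/y)^2)
Relative uncertainties: ux/x = 2.87/54.4 = 0.052757
uy/y = 1.27/7.8 = 0.162821
z = 54.4 * 7.8 = 424.3
uz = 424.3 * sqrt(0.052757^2 + 0.162821^2) = 72.624

72.624


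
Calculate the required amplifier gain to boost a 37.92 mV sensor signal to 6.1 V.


Gain = Vout / Vin (converting to same units).
G = 6.1 V / 37.92 mV
G = 6100.0 mV / 37.92 mV
G = 160.86

160.86


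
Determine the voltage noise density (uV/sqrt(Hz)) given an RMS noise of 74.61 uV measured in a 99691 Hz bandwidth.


Noise spectral density = Vrms / sqrt(BW).
NSD = 74.61 / sqrt(99691)
NSD = 74.61 / 315.7388
NSD = 0.2363 uV/sqrt(Hz)

0.2363 uV/sqrt(Hz)


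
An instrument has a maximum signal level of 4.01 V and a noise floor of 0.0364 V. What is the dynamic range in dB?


Dynamic range = 20 * log10(Vmax / Vnoise).
DR = 20 * log10(4.01 / 0.0364)
DR = 20 * log10(110.16)
DR = 40.84 dB

40.84 dB


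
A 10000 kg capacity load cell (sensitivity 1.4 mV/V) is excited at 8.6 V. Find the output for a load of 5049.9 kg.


Vout = rated_output * Vex * (load / capacity).
Vout = 1.4 * 8.6 * (5049.9 / 10000)
Vout = 1.4 * 8.6 * 0.50499
Vout = 6.08 mV

6.08 mV


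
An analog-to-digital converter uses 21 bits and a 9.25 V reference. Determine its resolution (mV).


The resolution (LSB) of an ADC is Vref / 2^n.
LSB = 9.25 / 2^21
LSB = 9.25 / 2097152
LSB = 4.41e-06 V = 0.00441074 mV

0.00441074 mV


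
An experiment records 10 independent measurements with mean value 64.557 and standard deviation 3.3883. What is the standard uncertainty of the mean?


The standard uncertainty for Type A evaluation is u = s / sqrt(n).
u = 3.3883 / sqrt(10)
u = 3.3883 / 3.1623
u = 1.0715

1.0715


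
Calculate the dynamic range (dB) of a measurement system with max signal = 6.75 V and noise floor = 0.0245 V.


Dynamic range = 20 * log10(Vmax / Vnoise).
DR = 20 * log10(6.75 / 0.0245)
DR = 20 * log10(275.51)
DR = 48.8 dB

48.8 dB


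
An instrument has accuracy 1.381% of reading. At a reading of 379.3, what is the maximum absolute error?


Absolute error = (accuracy% / 100) * reading.
Error = (1.381 / 100) * 379.3
Error = 0.01381 * 379.3
Error = 5.2381

5.2381


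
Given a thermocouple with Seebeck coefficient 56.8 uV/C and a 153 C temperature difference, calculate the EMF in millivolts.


The thermocouple output V = sensitivity * dT.
V = 56.8 uV/C * 153 C
V = 8690.4 uV
V = 8.69 mV

8.69 mV


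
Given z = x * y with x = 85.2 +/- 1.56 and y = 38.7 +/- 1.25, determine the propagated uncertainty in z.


For a product z = x*y, the relative uncertainty is:
uz/z = sqrt((ux/x)^2 + (uy/y)^2)
Relative uncertainties: ux/x = 1.56/85.2 = 0.01831
uy/y = 1.25/38.7 = 0.0323
z = 85.2 * 38.7 = 3297.2
uz = 3297.2 * sqrt(0.01831^2 + 0.0323^2) = 122.422

122.422


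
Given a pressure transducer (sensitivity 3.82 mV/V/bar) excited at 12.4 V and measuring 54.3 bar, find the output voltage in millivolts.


Output = sensitivity * Vex * P.
Vout = 3.82 * 12.4 * 54.3
Vout = 47.368 * 54.3
Vout = 2572.08 mV

2572.08 mV


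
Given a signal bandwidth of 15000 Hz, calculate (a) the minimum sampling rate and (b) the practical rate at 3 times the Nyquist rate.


By Nyquist theorem, fs_min = 2 * fmax.
fs_min = 2 * 15000 = 30000 Hz
Practical rate = 3 * fs_min = 3 * 30000 = 90000 Hz

fs_min = 30000 Hz, fs_practical = 90000 Hz


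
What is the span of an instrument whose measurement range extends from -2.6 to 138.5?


Span = upper range - lower range.
Span = 138.5 - (-2.6)
Span = 141.1

141.1


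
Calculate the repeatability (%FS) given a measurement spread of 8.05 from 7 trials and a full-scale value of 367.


Repeatability = (spread / full scale) * 100%.
R = (8.05 / 367) * 100
R = 2.193 %FS

2.193 %FS


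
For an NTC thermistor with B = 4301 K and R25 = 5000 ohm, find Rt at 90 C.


NTC thermistor equation: Rt = R25 * exp(B * (1/T - 1/T25)).
T in Kelvin: 363.15 K, T25 = 298.15 K
1/T - 1/T25 = 1/363.15 - 1/298.15 = -0.00060033
B * (1/T - 1/T25) = 4301 * -0.00060033 = -2.582
Rt = 5000 * exp(-2.582) = 378.1 ohm

378.1 ohm


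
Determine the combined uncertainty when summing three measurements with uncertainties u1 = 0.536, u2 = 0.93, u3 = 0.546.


For a sum of independent quantities, uc = sqrt(u1^2 + u2^2 + u3^2).
uc = sqrt(0.536^2 + 0.93^2 + 0.546^2)
uc = sqrt(0.287296 + 0.8649 + 0.298116)
uc = 1.2043

1.2043


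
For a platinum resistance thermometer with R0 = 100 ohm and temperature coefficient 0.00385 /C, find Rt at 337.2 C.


The RTD equation: Rt = R0 * (1 + alpha * T).
Rt = 100 * (1 + 0.00385 * 337.2)
Rt = 100 * (1 + 1.29822)
Rt = 100 * 2.29822
Rt = 229.822 ohm

229.822 ohm


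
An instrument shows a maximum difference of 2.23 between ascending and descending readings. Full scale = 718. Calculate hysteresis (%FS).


Hysteresis = (max difference / full scale) * 100%.
H = (2.23 / 718) * 100
H = 0.311 %FS

0.311 %FS


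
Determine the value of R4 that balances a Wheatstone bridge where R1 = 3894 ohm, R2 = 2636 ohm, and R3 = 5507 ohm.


At balance: R1*R4 = R2*R3, so R4 = R2*R3/R1.
R4 = 2636 * 5507 / 3894
R4 = 14516452 / 3894
R4 = 3727.9 ohm

3727.9 ohm


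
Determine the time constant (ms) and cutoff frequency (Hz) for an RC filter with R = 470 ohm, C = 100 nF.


Time constant: tau = R * C.
tau = 470 * 1.00e-07 = 4.7e-05 s
tau = 0.047 ms
Cutoff frequency: fc = 1 / (2*pi*R*C).
fc = 1 / (2*pi*4.7e-05) = 3386.28 Hz

tau = 0.047 ms, fc = 3386.28 Hz


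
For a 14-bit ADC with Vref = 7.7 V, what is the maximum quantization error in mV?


The maximum quantization error is +/- LSB/2.
LSB = Vref / 2^n = 7.7 / 16384 = 0.00046997 V
Max error = LSB / 2 = 0.00046997 / 2 = 0.00023499 V
Max error = 0.235 mV

0.235 mV


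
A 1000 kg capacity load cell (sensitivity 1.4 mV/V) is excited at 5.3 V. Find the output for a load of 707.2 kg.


Vout = rated_output * Vex * (load / capacity).
Vout = 1.4 * 5.3 * (707.2 / 1000)
Vout = 1.4 * 5.3 * 0.7072
Vout = 5.247 mV

5.247 mV


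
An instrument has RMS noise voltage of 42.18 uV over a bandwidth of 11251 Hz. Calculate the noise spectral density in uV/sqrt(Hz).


Noise spectral density = Vrms / sqrt(BW).
NSD = 42.18 / sqrt(11251)
NSD = 42.18 / 106.0707
NSD = 0.3977 uV/sqrt(Hz)

0.3977 uV/sqrt(Hz)


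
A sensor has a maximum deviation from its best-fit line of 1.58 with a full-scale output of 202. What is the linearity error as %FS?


Linearity error = (max deviation / full scale) * 100%.
Linearity = (1.58 / 202) * 100
Linearity = 0.782 %FS

0.782 %FS


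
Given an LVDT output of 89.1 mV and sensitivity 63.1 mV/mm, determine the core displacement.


Displacement = Vout / sensitivity.
d = 89.1 / 63.1
d = 1.412 mm

1.412 mm


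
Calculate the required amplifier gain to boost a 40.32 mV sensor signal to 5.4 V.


Gain = Vout / Vin (converting to same units).
G = 5.4 V / 40.32 mV
G = 5400.0 mV / 40.32 mV
G = 133.93

133.93


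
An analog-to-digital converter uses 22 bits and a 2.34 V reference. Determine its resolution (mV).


The resolution (LSB) of an ADC is Vref / 2^n.
LSB = 2.34 / 2^22
LSB = 2.34 / 4194304
LSB = 5.6e-07 V = 0.0005579 mV

0.0005579 mV


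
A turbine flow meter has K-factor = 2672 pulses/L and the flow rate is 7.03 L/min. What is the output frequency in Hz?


Frequency = K * Q / 60 (converting L/min to L/s).
f = 2672 * 7.03 / 60
f = 18784.16 / 60
f = 313.07 Hz

313.07 Hz


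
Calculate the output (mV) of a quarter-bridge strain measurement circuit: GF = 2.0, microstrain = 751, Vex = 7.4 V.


Quarter bridge output: Vout = (GF * epsilon * Vex) / 4.
Vout = (2.0 * 751e-6 * 7.4) / 4
Vout = 0.0111148 / 4 V
Vout = 0.0027787 V = 2.7787 mV

2.7787 mV


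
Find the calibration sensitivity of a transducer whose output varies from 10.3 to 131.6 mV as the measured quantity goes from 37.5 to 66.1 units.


Sensitivity = (y2 - y1) / (x2 - x1).
S = (131.6 - 10.3) / (66.1 - 37.5)
S = 121.3 / 28.6
S = 4.2413 mV/unit

4.2413 mV/unit


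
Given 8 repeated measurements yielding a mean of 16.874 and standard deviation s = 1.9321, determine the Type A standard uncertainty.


The standard uncertainty for Type A evaluation is u = s / sqrt(n).
u = 1.9321 / sqrt(8)
u = 1.9321 / 2.8284
u = 0.6831

0.6831


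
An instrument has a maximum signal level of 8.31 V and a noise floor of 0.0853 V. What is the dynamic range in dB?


Dynamic range = 20 * log10(Vmax / Vnoise).
DR = 20 * log10(8.31 / 0.0853)
DR = 20 * log10(97.42)
DR = 39.77 dB

39.77 dB


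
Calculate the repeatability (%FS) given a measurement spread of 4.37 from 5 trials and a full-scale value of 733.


Repeatability = (spread / full scale) * 100%.
R = (4.37 / 733) * 100
R = 0.596 %FS

0.596 %FS


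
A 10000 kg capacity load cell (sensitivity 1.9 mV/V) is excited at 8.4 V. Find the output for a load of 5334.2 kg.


Vout = rated_output * Vex * (load / capacity).
Vout = 1.9 * 8.4 * (5334.2 / 10000)
Vout = 1.9 * 8.4 * 0.53342
Vout = 8.513 mV

8.513 mV


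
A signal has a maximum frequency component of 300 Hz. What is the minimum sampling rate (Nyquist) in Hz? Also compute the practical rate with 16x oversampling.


By Nyquist theorem, fs_min = 2 * fmax.
fs_min = 2 * 300 = 600 Hz
Practical rate = 16 * fs_min = 16 * 600 = 9600 Hz

fs_min = 600 Hz, fs_practical = 9600 Hz


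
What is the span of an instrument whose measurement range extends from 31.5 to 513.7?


Span = upper range - lower range.
Span = 513.7 - (31.5)
Span = 482.2

482.2


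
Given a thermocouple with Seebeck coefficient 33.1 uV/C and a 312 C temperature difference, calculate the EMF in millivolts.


The thermocouple output V = sensitivity * dT.
V = 33.1 uV/C * 312 C
V = 10327.2 uV
V = 10.327 mV

10.327 mV


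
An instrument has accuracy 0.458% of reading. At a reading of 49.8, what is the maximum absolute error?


Absolute error = (accuracy% / 100) * reading.
Error = (0.458 / 100) * 49.8
Error = 0.00458 * 49.8
Error = 0.2281

0.2281


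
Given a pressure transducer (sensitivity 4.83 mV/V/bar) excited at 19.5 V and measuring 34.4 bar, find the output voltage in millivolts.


Output = sensitivity * Vex * P.
Vout = 4.83 * 19.5 * 34.4
Vout = 94.185 * 34.4
Vout = 3239.96 mV

3239.96 mV


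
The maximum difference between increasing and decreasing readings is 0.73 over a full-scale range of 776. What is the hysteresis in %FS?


Hysteresis = (max difference / full scale) * 100%.
H = (0.73 / 776) * 100
H = 0.094 %FS

0.094 %FS


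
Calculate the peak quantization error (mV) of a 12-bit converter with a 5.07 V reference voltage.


The maximum quantization error is +/- LSB/2.
LSB = Vref / 2^n = 5.07 / 4096 = 0.00123779 V
Max error = LSB / 2 = 0.00123779 / 2 = 0.0006189 V
Max error = 0.6189 mV

0.6189 mV


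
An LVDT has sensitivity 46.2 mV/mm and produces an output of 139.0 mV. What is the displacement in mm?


Displacement = Vout / sensitivity.
d = 139.0 / 46.2
d = 3.009 mm

3.009 mm


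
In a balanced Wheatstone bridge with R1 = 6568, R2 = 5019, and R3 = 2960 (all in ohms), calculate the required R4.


At balance: R1*R4 = R2*R3, so R4 = R2*R3/R1.
R4 = 5019 * 2960 / 6568
R4 = 14856240 / 6568
R4 = 2261.91 ohm

2261.91 ohm


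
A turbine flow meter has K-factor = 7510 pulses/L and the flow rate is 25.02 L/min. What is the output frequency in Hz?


Frequency = K * Q / 60 (converting L/min to L/s).
f = 7510 * 25.02 / 60
f = 187900.2 / 60
f = 3131.67 Hz

3131.67 Hz


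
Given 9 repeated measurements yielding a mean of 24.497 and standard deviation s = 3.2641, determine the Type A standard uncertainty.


The standard uncertainty for Type A evaluation is u = s / sqrt(n).
u = 3.2641 / sqrt(9)
u = 3.2641 / 3.0
u = 1.088

1.088


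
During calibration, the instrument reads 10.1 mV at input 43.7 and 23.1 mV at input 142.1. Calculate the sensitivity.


Sensitivity = (y2 - y1) / (x2 - x1).
S = (23.1 - 10.1) / (142.1 - 43.7)
S = 13.0 / 98.4
S = 0.1321 mV/unit

0.1321 mV/unit


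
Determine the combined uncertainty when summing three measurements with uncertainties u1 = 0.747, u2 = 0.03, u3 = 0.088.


For a sum of independent quantities, uc = sqrt(u1^2 + u2^2 + u3^2).
uc = sqrt(0.747^2 + 0.03^2 + 0.088^2)
uc = sqrt(0.558009 + 0.0009 + 0.007744)
uc = 0.7528

0.7528


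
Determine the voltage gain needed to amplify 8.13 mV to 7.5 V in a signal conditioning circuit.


Gain = Vout / Vin (converting to same units).
G = 7.5 V / 8.13 mV
G = 7500.0 mV / 8.13 mV
G = 922.51

922.51


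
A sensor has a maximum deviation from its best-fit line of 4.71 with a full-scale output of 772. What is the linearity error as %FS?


Linearity error = (max deviation / full scale) * 100%.
Linearity = (4.71 / 772) * 100
Linearity = 0.61 %FS

0.61 %FS


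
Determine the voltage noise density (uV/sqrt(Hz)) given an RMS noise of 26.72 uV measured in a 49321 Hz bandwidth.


Noise spectral density = Vrms / sqrt(BW).
NSD = 26.72 / sqrt(49321)
NSD = 26.72 / 222.0833
NSD = 0.1203 uV/sqrt(Hz)

0.1203 uV/sqrt(Hz)


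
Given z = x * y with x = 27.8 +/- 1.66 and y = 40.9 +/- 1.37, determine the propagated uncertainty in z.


For a product z = x*y, the relative uncertainty is:
uz/z = sqrt((ux/x)^2 + (uy/y)^2)
Relative uncertainties: ux/x = 1.66/27.8 = 0.059712
uy/y = 1.37/40.9 = 0.033496
z = 27.8 * 40.9 = 1137.0
uz = 1137.0 * sqrt(0.059712^2 + 0.033496^2) = 77.847

77.847


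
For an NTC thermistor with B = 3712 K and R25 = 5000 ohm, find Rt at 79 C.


NTC thermistor equation: Rt = R25 * exp(B * (1/T - 1/T25)).
T in Kelvin: 352.15 K, T25 = 298.15 K
1/T - 1/T25 = 1/352.15 - 1/298.15 = -0.00051432
B * (1/T - 1/T25) = 3712 * -0.00051432 = -1.9091
Rt = 5000 * exp(-1.9091) = 741.0 ohm

741.0 ohm


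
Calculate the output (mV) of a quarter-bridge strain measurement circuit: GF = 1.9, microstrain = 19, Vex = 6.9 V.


Quarter bridge output: Vout = (GF * epsilon * Vex) / 4.
Vout = (1.9 * 19e-6 * 6.9) / 4
Vout = 0.00024909 / 4 V
Vout = 6.227e-05 V = 0.0623 mV

0.0623 mV


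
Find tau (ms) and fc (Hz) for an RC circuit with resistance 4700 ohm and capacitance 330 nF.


Time constant: tau = R * C.
tau = 4700 * 3.30e-07 = 0.001551 s
tau = 1.551 ms
Cutoff frequency: fc = 1 / (2*pi*R*C).
fc = 1 / (2*pi*0.001551) = 102.61 Hz

tau = 1.551 ms, fc = 102.61 Hz


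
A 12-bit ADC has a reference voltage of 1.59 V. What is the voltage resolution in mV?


The resolution (LSB) of an ADC is Vref / 2^n.
LSB = 1.59 / 2^12
LSB = 1.59 / 4096
LSB = 0.00038818 V = 0.38818359 mV

0.38818359 mV


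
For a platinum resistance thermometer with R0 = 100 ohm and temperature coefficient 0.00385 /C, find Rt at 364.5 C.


The RTD equation: Rt = R0 * (1 + alpha * T).
Rt = 100 * (1 + 0.00385 * 364.5)
Rt = 100 * (1 + 1.403325)
Rt = 100 * 2.403325
Rt = 240.333 ohm

240.333 ohm


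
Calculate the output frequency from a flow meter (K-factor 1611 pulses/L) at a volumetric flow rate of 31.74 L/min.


Frequency = K * Q / 60 (converting L/min to L/s).
f = 1611 * 31.74 / 60
f = 51133.14 / 60
f = 852.22 Hz

852.22 Hz


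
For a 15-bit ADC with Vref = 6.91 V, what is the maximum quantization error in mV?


The maximum quantization error is +/- LSB/2.
LSB = Vref / 2^n = 6.91 / 32768 = 0.00021088 V
Max error = LSB / 2 = 0.00021088 / 2 = 0.00010544 V
Max error = 0.1054 mV

0.1054 mV


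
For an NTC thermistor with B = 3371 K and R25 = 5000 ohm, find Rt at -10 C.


NTC thermistor equation: Rt = R25 * exp(B * (1/T - 1/T25)).
T in Kelvin: 263.15 K, T25 = 298.15 K
1/T - 1/T25 = 1/263.15 - 1/298.15 = 0.0004461
B * (1/T - 1/T25) = 3371 * 0.0004461 = 1.5038
Rt = 5000 * exp(1.5038) = 22493.6 ohm

22493.6 ohm


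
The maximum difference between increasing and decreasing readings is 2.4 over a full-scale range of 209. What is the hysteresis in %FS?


Hysteresis = (max difference / full scale) * 100%.
H = (2.4 / 209) * 100
H = 1.148 %FS

1.148 %FS


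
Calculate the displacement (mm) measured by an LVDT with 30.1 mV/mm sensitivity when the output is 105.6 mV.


Displacement = Vout / sensitivity.
d = 105.6 / 30.1
d = 3.508 mm

3.508 mm


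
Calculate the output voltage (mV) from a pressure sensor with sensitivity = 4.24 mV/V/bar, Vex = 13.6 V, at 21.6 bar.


Output = sensitivity * Vex * P.
Vout = 4.24 * 13.6 * 21.6
Vout = 57.664 * 21.6
Vout = 1245.54 mV

1245.54 mV


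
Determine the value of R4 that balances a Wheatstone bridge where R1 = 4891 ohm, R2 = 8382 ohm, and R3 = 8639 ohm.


At balance: R1*R4 = R2*R3, so R4 = R2*R3/R1.
R4 = 8382 * 8639 / 4891
R4 = 72412098 / 4891
R4 = 14805.17 ohm

14805.17 ohm


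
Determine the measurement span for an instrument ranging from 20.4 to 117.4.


Span = upper range - lower range.
Span = 117.4 - (20.4)
Span = 97.0

97.0


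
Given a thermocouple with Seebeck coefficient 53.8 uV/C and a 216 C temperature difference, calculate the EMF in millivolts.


The thermocouple output V = sensitivity * dT.
V = 53.8 uV/C * 216 C
V = 11620.8 uV
V = 11.621 mV

11.621 mV


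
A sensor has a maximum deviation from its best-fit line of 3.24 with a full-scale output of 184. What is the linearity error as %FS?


Linearity error = (max deviation / full scale) * 100%.
Linearity = (3.24 / 184) * 100
Linearity = 1.761 %FS

1.761 %FS


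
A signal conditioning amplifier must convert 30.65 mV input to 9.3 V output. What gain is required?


Gain = Vout / Vin (converting to same units).
G = 9.3 V / 30.65 mV
G = 9300.0 mV / 30.65 mV
G = 303.43

303.43


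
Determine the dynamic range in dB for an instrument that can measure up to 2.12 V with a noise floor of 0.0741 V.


Dynamic range = 20 * log10(Vmax / Vnoise).
DR = 20 * log10(2.12 / 0.0741)
DR = 20 * log10(28.61)
DR = 29.13 dB

29.13 dB


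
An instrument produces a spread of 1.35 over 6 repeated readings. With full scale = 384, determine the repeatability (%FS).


Repeatability = (spread / full scale) * 100%.
R = (1.35 / 384) * 100
R = 0.352 %FS

0.352 %FS
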